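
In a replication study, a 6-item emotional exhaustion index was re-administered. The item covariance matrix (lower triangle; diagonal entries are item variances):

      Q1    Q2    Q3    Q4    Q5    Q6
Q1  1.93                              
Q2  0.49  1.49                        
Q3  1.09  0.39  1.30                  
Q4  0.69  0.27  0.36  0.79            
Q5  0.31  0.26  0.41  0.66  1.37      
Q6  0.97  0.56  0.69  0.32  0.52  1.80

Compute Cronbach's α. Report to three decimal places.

Cronbach's α = 0.778

ΣVar(i) = 1.93 + 1.49 + 1.30 + 0.79 + 1.37 + 1.80 = 8.68
Sum of the distinct covariances = 7.99
σ²_total = 8.68 + 2 × 7.99 = 24.66
α = (k/(k−1))·(1 − ΣVar(i)/σ²_total) = (6/5)·(1 − 8.68/24.66) = 0.778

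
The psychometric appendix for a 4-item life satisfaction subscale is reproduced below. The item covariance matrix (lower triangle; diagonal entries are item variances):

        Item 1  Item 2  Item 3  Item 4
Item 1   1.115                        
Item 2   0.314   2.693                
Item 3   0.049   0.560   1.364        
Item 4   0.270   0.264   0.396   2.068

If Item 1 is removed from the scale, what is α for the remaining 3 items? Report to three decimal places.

Remaining items: Item 2, Item 3, Item 4 (k = 3).
Σσ²ᵢ = 2.693 + 1.364 + 2.068 = 6.125
σ²_T = 6.125 + 2 × 1.220 = 8.565
α (item deleted) = (3/2)·(1 − 6.125/8.565) = 0.427

α = 0.427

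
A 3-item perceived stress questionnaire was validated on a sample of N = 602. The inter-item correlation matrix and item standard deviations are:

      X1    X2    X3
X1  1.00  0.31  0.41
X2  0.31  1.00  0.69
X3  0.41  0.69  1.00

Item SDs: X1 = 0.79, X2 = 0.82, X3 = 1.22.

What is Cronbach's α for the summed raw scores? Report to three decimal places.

Cronbach's α = 0.720

Σσ²ᵢ = 0.79² + 0.82² + 1.22² = 2.7849
Covariances σ_ij = r_ij · s_i · s_j:
  σ(X1,X2) = 0.31 × 0.79 × 0.82 = 0.2008
  σ(X1,X3) = 0.41 × 0.79 × 1.22 = 0.3952
  σ(X2,X3) = 0.69 × 0.82 × 1.22 = 0.6903
σ²_T = Σσ²ᵢ + 2·Σσ_ij = 2.7849 + 2 × 1.2863 = 5.3575
α = (3/2)·(1 − 2.7849/5.3575) = 0.720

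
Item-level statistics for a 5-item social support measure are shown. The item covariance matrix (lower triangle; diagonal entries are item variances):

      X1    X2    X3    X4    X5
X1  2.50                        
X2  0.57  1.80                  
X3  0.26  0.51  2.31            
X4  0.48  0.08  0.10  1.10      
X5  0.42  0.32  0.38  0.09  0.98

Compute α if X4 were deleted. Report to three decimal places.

Remaining items: X1, X2, X3, X5 (k = 4).
ΣVar(i) = 2.50 + 1.80 + 2.31 + 0.98 = 7.59
total variance = 7.59 + 2 × 2.46 = 12.51
α (item deleted) = (4/3)·(1 − 7.59/12.51) = 0.524

α = 0.524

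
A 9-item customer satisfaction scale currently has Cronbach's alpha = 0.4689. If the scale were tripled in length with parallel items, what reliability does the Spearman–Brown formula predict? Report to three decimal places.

Length factor m = 3
α' = m·α / (1 + (m−1)·α)
   = 3 × 0.4689 / (1 + (3 − 1) × 0.4689)
   = 1.4067 / 1.9378 = 0.726

predicted reliability = 0.726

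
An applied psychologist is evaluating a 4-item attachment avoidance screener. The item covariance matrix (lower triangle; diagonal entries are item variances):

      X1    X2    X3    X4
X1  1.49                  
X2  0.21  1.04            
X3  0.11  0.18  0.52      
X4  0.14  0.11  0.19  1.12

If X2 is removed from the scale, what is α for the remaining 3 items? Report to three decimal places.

Remaining items: X1, X3, X4 (k = 3).
Σσᵢ² = 1.49 + 0.52 + 1.12 = 3.13
Var(T) = 3.13 + 2 × 0.44 = 4.01
α (item deleted) = (3/2)·(1 − 3.13/4.01) = 0.329

α = 0.329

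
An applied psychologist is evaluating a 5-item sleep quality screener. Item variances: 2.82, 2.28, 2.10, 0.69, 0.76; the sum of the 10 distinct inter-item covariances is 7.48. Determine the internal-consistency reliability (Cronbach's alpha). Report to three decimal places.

Σσ²ᵢ = 2.82 + 2.28 + 2.10 + 0.69 + 0.76 = 8.65
Sum of distinct covariances = 7.48
σ²_total = Σσ²ᵢ + 2·Σcov = 8.65 + 2 × 7.48 = 23.61
α = (5/4)·(1 − 8.65/23.61) = 0.792

α = 0.792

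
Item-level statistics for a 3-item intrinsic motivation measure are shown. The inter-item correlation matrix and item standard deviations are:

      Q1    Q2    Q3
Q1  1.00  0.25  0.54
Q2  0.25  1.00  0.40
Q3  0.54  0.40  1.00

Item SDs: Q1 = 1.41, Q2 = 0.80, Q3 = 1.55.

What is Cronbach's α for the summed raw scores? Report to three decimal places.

Σσ²ᵢ = 1.41² + 0.80² + 1.55² = 5.0306
Covariances σ_ij = r_ij · s_i · s_j:
  σ(Q1,Q2) = 0.25 × 1.41 × 0.80 = 0.2820
  σ(Q1,Q3) = 0.54 × 1.41 × 1.55 = 1.1802
  σ(Q2,Q3) = 0.40 × 0.80 × 1.55 = 0.4960
σ²_T = Σσ²ᵢ + 2·Σσ_ij = 5.0306 + 2 × 1.9582 = 8.9470
α = (3/2)·(1 − 5.0306/8.9470) = 0.657

Cronbach's α = 0.657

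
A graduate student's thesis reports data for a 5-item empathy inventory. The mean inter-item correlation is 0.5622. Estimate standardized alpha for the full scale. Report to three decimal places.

Standardized α = k·r̄ / (1 + (k−1)·r̄) = 5 × 0.5622 / (1 + 4 × 0.5622)
  = 2.8110 / 3.2488 = 0.865

standardized alpha = 0.865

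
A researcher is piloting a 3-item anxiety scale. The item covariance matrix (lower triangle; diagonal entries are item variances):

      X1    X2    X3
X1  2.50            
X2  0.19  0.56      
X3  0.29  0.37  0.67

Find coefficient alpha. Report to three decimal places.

Σσ²ᵢ = 2.50 + 0.56 + 0.67 = 3.73
Σ_{i<j} σ_ij = 0.85
σ²_T = 3.73 + 2 × 0.85 = 5.43
α = (k/(k−1))·(1 − Σσ²ᵢ/σ²_T) = (3/2)·(1 − 3.73/5.43) = 0.470

coefficient alpha = 0.470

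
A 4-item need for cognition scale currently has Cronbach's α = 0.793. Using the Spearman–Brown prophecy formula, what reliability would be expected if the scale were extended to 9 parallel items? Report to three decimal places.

Length factor m = 9/4 = 2.2500
α' = m·α / (1 + (m−1)·α)
   = 9/4 × 0.793 / (1 + (9/4 − 1) × 0.793)
   = 1.7843 / 1.9912 = 0.896

predicted reliability = 0.896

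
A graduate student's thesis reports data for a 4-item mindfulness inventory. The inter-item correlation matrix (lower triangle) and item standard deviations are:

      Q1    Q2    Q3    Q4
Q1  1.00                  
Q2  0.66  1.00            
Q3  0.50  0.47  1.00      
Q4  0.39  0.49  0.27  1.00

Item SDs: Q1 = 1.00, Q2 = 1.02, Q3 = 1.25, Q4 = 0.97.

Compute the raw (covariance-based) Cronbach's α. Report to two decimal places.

α = 0.77

Σσ²ᵢ = 1.00² + 1.02² + 1.25² + 0.97² = 4.5438
Covariances σ_ij = r_ij · s_i · s_j:
  σ(Q1,Q2) = 0.66 × 1.00 × 1.02 = 0.6732
  σ(Q1,Q3) = 0.50 × 1.00 × 1.25 = 0.6250
  σ(Q1,Q4) = 0.39 × 1.00 × 0.97 = 0.3783
  σ(Q2,Q3) = 0.47 × 1.02 × 1.25 = 0.5992
  σ(Q2,Q4) = 0.49 × 1.02 × 0.97 = 0.4848
  σ(Q3,Q4) = 0.27 × 1.25 × 0.97 = 0.3274
σ²_T = Σσ²ᵢ + 2·Σσ_ij = 4.5438 + 2 × 3.0879 = 10.7196
α = (4/3)·(1 − 4.5438/10.7196) = 0.77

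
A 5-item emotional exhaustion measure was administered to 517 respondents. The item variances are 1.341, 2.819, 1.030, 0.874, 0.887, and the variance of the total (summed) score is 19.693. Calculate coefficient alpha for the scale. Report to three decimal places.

coefficient alpha = 0.809

ΣVar(i) = 1.341 + 2.819 + 1.030 + 0.874 + 0.887 = 6.951
α = (k/(k−1))·(1 − ΣVar(i)/σ²_total) = (5/4)·(1 − 6.951/19.693) = 0.809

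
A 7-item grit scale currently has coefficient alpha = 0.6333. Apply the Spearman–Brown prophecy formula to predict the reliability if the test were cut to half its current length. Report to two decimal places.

predicted reliability = 0.46

Length factor m = 1/2
α' = m·α / (1 − (1−m)·α)
   = 1/2 × 0.6333 / (1 − (1 − 1/2) × 0.6333)
   = 0.3166 / 0.6834 = 0.46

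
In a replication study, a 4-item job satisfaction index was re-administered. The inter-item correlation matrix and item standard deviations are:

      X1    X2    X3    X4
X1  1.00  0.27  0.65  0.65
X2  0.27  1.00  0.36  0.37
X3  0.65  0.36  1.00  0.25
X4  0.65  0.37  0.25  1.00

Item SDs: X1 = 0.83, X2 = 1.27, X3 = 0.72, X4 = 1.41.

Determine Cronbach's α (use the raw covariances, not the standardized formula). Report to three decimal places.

Σσ²ᵢ = 0.83² + 1.27² + 0.72² + 1.41² = 4.8083
Covariances σ_ij = r_ij · s_i · s_j:
  σ(X1,X2) = 0.27 × 0.83 × 1.27 = 0.2846
  σ(X1,X3) = 0.65 × 0.83 × 0.72 = 0.3884
  σ(X1,X4) = 0.65 × 0.83 × 1.41 = 0.7607
  σ(X2,X3) = 0.36 × 1.27 × 0.72 = 0.3292
  σ(X2,X4) = 0.37 × 1.27 × 1.41 = 0.6626
  σ(X3,X4) = 0.25 × 0.72 × 1.41 = 0.2538
σ²_T = Σσ²ᵢ + 2·Σσ_ij = 4.8083 + 2 × 2.6793 = 10.1669
α = (4/3)·(1 − 4.8083/10.1669) = 0.703

α = 0.703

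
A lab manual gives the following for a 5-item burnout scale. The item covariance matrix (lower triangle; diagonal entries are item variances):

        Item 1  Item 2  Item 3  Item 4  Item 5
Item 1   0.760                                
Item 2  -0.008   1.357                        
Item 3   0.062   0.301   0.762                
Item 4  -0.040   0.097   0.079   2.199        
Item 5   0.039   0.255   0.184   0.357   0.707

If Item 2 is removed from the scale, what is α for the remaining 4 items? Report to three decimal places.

Remaining items: Item 1, Item 3, Item 4, Item 5 (k = 4).
sum of item variances = 0.760 + 0.762 + 2.199 + 0.707 = 4.428
total variance = 4.428 + 2 × 0.681 = 5.790
α (item deleted) = (4/3)·(1 − 4.428/5.790) = 0.314

α = 0.314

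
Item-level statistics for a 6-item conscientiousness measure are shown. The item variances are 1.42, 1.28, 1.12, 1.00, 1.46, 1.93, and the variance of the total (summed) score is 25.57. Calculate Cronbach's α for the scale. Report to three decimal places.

Cronbach's α = 0.815

sum of item variances = 1.42 + 1.28 + 1.12 + 1.00 + 1.46 + 1.93 = 8.21
α = (k/(k−1))·(1 − sum of item variances/σ²_total) = (6/5)·(1 − 8.21/25.57) = 0.815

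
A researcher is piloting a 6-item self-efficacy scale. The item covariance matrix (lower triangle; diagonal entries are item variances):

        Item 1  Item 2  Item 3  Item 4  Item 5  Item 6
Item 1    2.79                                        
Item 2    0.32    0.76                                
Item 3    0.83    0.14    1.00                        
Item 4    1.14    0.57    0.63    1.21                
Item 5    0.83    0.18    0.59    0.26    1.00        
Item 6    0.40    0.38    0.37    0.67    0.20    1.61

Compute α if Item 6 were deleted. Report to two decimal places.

α = 0.77

Remaining items: Item 1, Item 2, Item 3, Item 4, Item 5 (k = 5).
Σσᵢ² = 2.79 + 0.76 + 1.00 + 1.21 + 1.00 = 6.76
Var(T) = 6.76 + 2 × 5.49 = 17.74
α (item deleted) = (5/4)·(1 − 6.76/17.74) = 0.77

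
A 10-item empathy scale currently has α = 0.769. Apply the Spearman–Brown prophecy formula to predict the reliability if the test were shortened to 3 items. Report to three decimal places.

predicted reliability = 0.500

Length factor m = 3/10 = 0.3000
α' = m·α / (1 − (1−m)·α)
   = 3/10 × 0.769 / (1 − (1 − 3/10) × 0.769)
   = 0.2307 / 0.4617 = 0.500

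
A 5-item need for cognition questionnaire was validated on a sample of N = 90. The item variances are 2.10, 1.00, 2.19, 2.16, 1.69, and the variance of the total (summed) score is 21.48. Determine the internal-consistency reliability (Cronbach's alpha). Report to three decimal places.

Cronbach's alpha = 0.718

ΣVar(i) = 2.10 + 1.00 + 2.19 + 2.16 + 1.69 = 9.14
α = (k/(k−1))·(1 − ΣVar(i)/σ²_total) = (5/4)·(1 − 9.14/21.48) = 0.718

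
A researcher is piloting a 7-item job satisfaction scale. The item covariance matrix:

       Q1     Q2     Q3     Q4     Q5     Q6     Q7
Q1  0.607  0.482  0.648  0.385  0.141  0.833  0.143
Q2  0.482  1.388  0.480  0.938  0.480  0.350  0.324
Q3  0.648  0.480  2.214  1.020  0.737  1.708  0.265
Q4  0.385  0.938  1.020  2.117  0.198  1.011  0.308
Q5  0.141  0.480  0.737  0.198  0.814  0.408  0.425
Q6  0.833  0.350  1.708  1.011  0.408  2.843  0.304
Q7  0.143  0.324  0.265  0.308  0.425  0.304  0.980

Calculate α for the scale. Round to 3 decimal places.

α = 0.792

Σσᵢ² = 0.607 + 1.388 + 2.214 + 2.117 + 0.814 + 2.843 + 0.980 = 10.963
Sum of the distinct covariances = 11.588
Var(T) = 10.963 + 2 × 11.588 = 34.139
α = (k/(k−1))·(1 − Σσᵢ²/Var(T)) = (7/6)·(1 − 10.963/34.139) = 0.792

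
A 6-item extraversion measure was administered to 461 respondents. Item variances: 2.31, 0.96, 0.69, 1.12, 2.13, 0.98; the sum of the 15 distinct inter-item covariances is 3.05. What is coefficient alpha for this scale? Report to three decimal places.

Σσ²ᵢ = 2.31 + 0.96 + 0.69 + 1.12 + 2.13 + 0.98 = 8.19
Sum of distinct covariances = 3.05
σ²_T = Σσ²ᵢ + 2·Σcov = 8.19 + 2 × 3.05 = 14.29
α = (6/5)·(1 − 8.19/14.29) = 0.512

α = 0.512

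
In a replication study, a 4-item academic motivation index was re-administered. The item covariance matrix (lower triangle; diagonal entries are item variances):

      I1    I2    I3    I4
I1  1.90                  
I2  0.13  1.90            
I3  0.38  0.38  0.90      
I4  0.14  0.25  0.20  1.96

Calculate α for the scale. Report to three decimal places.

α = 0.410

ΣVar(i) = 1.90 + 1.90 + 0.90 + 1.96 = 6.66
Sum of off-diagonal covariances = 1.48
total variance = 6.66 + 2 × 1.48 = 9.62
α = (k/(k−1))·(1 − ΣVar(i)/total variance) = (4/3)·(1 − 6.66/9.62) = 0.410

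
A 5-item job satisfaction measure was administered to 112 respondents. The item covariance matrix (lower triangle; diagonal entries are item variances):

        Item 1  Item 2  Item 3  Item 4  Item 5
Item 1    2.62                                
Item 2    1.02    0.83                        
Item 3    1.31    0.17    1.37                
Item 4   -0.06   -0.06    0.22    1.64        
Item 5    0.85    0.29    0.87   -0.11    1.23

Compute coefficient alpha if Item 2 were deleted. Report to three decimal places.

coefficient alpha = 0.631

Remaining items: Item 1, Item 3, Item 4, Item 5 (k = 4).
sum of item variances = 2.62 + 1.37 + 1.64 + 1.23 = 6.86
total variance = 6.86 + 2 × 3.08 = 13.02
α (item deleted) = (4/3)·(1 − 6.86/13.02) = 0.631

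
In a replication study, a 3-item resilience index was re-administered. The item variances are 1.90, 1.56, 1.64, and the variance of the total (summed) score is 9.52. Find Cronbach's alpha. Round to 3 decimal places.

Σσᵢ² = 1.90 + 1.56 + 1.64 = 5.10
α = (k/(k−1))·(1 − Σσᵢ²/σ²_T) = (3/2)·(1 − 5.10/9.52) = 0.696

Cronbach's alpha = 0.696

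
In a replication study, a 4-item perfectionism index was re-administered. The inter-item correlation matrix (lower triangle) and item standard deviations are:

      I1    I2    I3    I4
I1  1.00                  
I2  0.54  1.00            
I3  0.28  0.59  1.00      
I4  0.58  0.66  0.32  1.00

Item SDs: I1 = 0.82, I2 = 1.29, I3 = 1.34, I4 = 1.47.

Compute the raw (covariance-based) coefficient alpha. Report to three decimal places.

α = 0.783

Σσ²ᵢ = 0.82² + 1.29² + 1.34² + 1.47² = 6.2930
Covariances σ_ij = r_ij · s_i · s_j:
  σ(I1,I2) = 0.54 × 0.82 × 1.29 = 0.5712
  σ(I1,I3) = 0.28 × 0.82 × 1.34 = 0.3077
  σ(I1,I4) = 0.58 × 0.82 × 1.47 = 0.6991
  σ(I2,I3) = 0.59 × 1.29 × 1.34 = 1.0199
  σ(I2,I4) = 0.66 × 1.29 × 1.47 = 1.2516
  σ(I3,I4) = 0.32 × 1.34 × 1.47 = 0.6303
σ²_T = Σσ²ᵢ + 2·Σσ_ij = 6.2930 + 2 × 4.4798 = 15.2526
α = (4/3)·(1 − 6.2930/15.2526) = 0.783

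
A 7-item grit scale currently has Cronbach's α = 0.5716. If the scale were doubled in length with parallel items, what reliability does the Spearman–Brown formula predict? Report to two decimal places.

predicted reliability = 0.73

Length factor m = 2
α' = m·α / (1 + (m−1)·α)
   = 2 × 0.5716 / (1 + (2 − 1) × 0.5716)
   = 1.1432 / 1.5716 = 0.73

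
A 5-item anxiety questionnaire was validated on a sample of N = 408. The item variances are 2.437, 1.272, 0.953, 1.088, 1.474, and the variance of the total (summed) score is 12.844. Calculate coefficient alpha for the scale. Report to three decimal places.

α = 0.547

ΣVar(i) = 2.437 + 1.272 + 0.953 + 1.088 + 1.474 = 7.224
α = (k/(k−1))·(1 − ΣVar(i)/σ²_total) = (5/4)·(1 − 7.224/12.844) = 0.547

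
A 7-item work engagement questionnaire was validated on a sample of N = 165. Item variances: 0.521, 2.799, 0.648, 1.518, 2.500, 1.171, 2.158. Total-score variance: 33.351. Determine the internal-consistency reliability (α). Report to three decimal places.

Σσ²ᵢ = 0.521 + 2.799 + 0.648 + 1.518 + 2.500 + 1.171 + 2.158 = 11.315
α = (k/(k−1))·(1 − Σσ²ᵢ/Var(T)) = (7/6)·(1 − 11.315/33.351) = 0.771

α = 0.771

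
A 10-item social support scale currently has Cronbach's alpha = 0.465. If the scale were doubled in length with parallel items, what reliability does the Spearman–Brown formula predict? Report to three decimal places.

Length factor m = 2
α' = m·α / (1 + (m−1)·α)
   = 2 × 0.465 / (1 + (2 − 1) × 0.465)
   = 0.9300 / 1.4650 = 0.635

predicted reliability = 0.635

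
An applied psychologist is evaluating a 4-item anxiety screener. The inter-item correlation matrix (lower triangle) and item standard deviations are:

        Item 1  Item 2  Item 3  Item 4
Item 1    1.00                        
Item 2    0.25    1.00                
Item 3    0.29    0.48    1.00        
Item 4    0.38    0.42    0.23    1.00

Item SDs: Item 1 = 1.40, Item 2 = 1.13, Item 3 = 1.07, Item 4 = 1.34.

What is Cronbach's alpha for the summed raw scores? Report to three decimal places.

Σσ²ᵢ = 1.40² + 1.13² + 1.07² + 1.34² = 6.1774
Covariances σ_ij = r_ij · s_i · s_j:
  σ(Item 1,Item 2) = 0.25 × 1.40 × 1.13 = 0.3955
  σ(Item 1,Item 3) = 0.29 × 1.40 × 1.07 = 0.4344
  σ(Item 1,Item 4) = 0.38 × 1.40 × 1.34 = 0.7129
  σ(Item 2,Item 3) = 0.48 × 1.13 × 1.07 = 0.5804
  σ(Item 2,Item 4) = 0.42 × 1.13 × 1.34 = 0.6360
  σ(Item 3,Item 4) = 0.23 × 1.07 × 1.34 = 0.3298
σ²_T = Σσ²ᵢ + 2·Σσ_ij = 6.1774 + 2 × 3.0890 = 12.3554
α = (4/3)·(1 − 6.1774/12.3554) = 0.667

α = 0.667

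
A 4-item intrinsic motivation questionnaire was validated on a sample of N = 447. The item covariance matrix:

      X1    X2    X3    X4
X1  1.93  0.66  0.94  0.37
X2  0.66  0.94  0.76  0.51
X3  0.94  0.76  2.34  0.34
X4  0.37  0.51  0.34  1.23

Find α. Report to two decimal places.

α = 0.70

Σσᵢ² = 1.93 + 0.94 + 2.34 + 1.23 = 6.44
Sum of the distinct covariances = 3.58
total variance = 6.44 + 2 × 3.58 = 13.60
α = (k/(k−1))·(1 − Σσᵢ²/total variance) = (4/3)·(1 − 6.44/13.60) = 0.70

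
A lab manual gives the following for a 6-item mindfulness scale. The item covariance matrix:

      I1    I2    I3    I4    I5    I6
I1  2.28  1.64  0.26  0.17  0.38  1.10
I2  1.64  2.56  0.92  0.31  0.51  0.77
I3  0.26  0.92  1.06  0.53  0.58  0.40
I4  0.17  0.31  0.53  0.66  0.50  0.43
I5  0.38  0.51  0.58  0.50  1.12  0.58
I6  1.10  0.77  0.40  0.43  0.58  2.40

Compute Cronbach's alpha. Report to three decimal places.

α = 0.772

ΣVar(i) = 2.28 + 2.56 + 1.06 + 0.66 + 1.12 + 2.40 = 10.08
Sum of the distinct covariances = 9.08
σ²_total = 10.08 + 2 × 9.08 = 28.24
α = (k/(k−1))·(1 − ΣVar(i)/σ²_total) = (6/5)·(1 − 10.08/28.24) = 0.772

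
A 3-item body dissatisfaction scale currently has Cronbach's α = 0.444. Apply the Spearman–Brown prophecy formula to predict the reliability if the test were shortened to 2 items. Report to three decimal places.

predicted reliability = 0.347

Length factor m = 2/3 = 0.6667
α' = m·α / (1 − (1−m)·α)
   = 2/3 × 0.444 / (1 − (1 − 2/3) × 0.444)
   = 0.2960 / 0.8520 = 0.347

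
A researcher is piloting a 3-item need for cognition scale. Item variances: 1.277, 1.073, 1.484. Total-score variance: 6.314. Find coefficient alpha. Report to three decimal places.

Σσᵢ² = 1.277 + 1.073 + 1.484 = 3.834
α = (k/(k−1))·(1 − Σσᵢ²/Var(T)) = (3/2)·(1 − 3.834/6.314) = 0.589

coefficient alpha = 0.589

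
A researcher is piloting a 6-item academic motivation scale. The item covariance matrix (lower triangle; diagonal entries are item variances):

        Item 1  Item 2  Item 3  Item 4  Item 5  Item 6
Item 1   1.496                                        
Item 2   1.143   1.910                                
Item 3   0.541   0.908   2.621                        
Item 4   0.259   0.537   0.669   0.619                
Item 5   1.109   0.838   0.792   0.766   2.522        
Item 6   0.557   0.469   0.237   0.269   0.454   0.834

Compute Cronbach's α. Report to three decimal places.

sum of item variances = 1.496 + 1.910 + 2.621 + 0.619 + 2.522 + 0.834 = 10.002
Sum of off-diagonal covariances = 9.548
total variance = 10.002 + 2 × 9.548 = 29.098
α = (k/(k−1))·(1 − sum of item variances/total variance) = (6/5)·(1 − 10.002/29.098) = 0.788

α = 0.788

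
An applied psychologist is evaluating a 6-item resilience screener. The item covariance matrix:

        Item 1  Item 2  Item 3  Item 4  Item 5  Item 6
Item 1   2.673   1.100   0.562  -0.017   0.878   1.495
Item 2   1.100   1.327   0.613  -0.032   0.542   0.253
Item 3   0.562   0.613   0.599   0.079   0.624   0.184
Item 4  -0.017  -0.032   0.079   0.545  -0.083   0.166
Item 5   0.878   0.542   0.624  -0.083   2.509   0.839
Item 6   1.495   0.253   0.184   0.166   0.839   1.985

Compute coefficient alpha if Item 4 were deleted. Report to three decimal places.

Remaining items: Item 1, Item 2, Item 3, Item 5, Item 6 (k = 5).
ΣVar(i) = 2.673 + 1.327 + 0.599 + 2.509 + 1.985 = 9.093
total variance = 9.093 + 2 × 7.090 = 23.273
α (item deleted) = (5/4)·(1 − 9.093/23.273) = 0.762

α = 0.762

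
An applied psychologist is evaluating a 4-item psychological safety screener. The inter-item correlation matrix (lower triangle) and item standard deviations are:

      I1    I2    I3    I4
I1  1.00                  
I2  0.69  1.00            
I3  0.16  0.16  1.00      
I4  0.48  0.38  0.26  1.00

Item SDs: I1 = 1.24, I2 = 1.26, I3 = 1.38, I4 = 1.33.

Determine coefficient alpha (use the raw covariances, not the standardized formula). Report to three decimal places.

coefficient alpha = 0.680

Σσ²ᵢ = 1.24² + 1.26² + 1.38² + 1.33² = 6.7985
Covariances σ_ij = r_ij · s_i · s_j:
  σ(I1,I2) = 0.69 × 1.24 × 1.26 = 1.0781
  σ(I1,I3) = 0.16 × 1.24 × 1.38 = 0.2738
  σ(I1,I4) = 0.48 × 1.24 × 1.33 = 0.7916
  σ(I2,I3) = 0.16 × 1.26 × 1.38 = 0.2782
  σ(I2,I4) = 0.38 × 1.26 × 1.33 = 0.6368
  σ(I3,I4) = 0.26 × 1.38 × 1.33 = 0.4772
σ²_T = Σσ²ᵢ + 2·Σσ_ij = 6.7985 + 2 × 3.5357 = 13.8699
α = (4/3)·(1 − 6.7985/13.8699) = 0.680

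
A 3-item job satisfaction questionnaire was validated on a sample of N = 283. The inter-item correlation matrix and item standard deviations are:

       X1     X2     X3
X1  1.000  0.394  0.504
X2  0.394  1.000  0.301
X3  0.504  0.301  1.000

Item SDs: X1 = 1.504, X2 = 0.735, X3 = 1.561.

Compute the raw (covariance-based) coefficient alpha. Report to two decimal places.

Σσ²ᵢ = 1.504² + 0.735² + 1.561² = 5.2390
Covariances σ_ij = r_ij · s_i · s_j:
  σ(X1,X2) = 0.394 × 1.504 × 0.735 = 0.4355
  σ(X1,X3) = 0.504 × 1.504 × 1.561 = 1.1833
  σ(X2,X3) = 0.301 × 0.735 × 1.561 = 0.3453
σ²_T = Σσ²ᵢ + 2·Σσ_ij = 5.2390 + 2 × 1.9641 = 9.1672
α = (3/2)·(1 − 5.2390/9.1672) = 0.64

coefficient alpha = 0.64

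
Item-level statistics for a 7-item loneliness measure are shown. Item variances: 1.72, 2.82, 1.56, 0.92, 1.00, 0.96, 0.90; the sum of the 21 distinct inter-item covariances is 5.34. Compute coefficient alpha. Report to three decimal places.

ΣVar(i) = 1.72 + 2.82 + 1.56 + 0.92 + 1.00 + 0.96 + 0.90 = 9.88
Sum of distinct covariances = 5.34
σ²_total = ΣVar(i) + 2·Σcov = 9.88 + 2 × 5.34 = 20.56
α = (7/6)·(1 − 9.88/20.56) = 0.606

α = 0.606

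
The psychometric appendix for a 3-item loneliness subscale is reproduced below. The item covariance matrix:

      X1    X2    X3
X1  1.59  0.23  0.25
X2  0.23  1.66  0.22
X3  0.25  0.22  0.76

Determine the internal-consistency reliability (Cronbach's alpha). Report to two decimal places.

Σσ²ᵢ = 1.59 + 1.66 + 0.76 = 4.01
Σ_{i<j} σ_ij = 0.70
Var(T) = 4.01 + 2 × 0.70 = 5.41
α = (k/(k−1))·(1 − Σσ²ᵢ/Var(T)) = (3/2)·(1 − 4.01/5.41) = 0.39

Cronbach's alpha = 0.39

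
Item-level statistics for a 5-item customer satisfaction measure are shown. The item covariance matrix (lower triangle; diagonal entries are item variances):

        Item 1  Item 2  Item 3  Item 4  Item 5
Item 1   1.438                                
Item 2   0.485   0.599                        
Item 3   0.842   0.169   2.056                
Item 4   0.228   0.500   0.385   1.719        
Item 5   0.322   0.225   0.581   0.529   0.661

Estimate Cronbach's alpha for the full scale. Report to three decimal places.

sum of item variances = 1.438 + 0.599 + 2.056 + 1.719 + 0.661 = 6.473
Σ_{i<j} σ_ij = 4.266
σ²_T = 6.473 + 2 × 4.266 = 15.005
α = (k/(k−1))·(1 − sum of item variances/σ²_T) = (5/4)·(1 − 6.473/15.005) = 0.711

Cronbach's alpha = 0.711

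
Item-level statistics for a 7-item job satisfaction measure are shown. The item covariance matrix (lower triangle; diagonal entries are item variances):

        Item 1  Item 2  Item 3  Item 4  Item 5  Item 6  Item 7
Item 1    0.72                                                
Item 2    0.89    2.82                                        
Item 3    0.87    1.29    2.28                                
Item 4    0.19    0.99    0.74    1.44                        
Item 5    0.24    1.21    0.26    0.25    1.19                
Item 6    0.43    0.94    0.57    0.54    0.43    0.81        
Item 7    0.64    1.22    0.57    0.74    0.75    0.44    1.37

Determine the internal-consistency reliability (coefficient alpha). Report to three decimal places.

ΣVar(i) = 0.72 + 2.82 + 2.28 + 1.44 + 1.19 + 0.81 + 1.37 = 10.63
Sum of off-diagonal covariances = 14.20
total variance = 10.63 + 2 × 14.20 = 39.03
α = (k/(k−1))·(1 − ΣVar(i)/total variance) = (7/6)·(1 − 10.63/39.03) = 0.849

α = 0.849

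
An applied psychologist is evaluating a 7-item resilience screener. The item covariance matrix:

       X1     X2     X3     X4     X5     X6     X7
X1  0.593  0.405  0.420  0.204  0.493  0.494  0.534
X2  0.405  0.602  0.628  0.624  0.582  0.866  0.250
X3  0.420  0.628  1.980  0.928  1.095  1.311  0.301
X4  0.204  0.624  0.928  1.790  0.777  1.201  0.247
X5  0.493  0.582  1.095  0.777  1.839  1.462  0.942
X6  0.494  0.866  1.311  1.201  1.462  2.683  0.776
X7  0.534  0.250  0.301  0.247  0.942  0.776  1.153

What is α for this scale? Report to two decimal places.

α = 0.85

sum of item variances = 0.593 + 0.602 + 1.980 + 1.790 + 1.839 + 2.683 + 1.153 = 10.640
Sum of off-diagonal covariances = 14.540
σ²_T = 10.640 + 2 × 14.540 = 39.720
α = (k/(k−1))·(1 − sum of item variances/σ²_T) = (7/6)·(1 − 10.640/39.720) = 0.85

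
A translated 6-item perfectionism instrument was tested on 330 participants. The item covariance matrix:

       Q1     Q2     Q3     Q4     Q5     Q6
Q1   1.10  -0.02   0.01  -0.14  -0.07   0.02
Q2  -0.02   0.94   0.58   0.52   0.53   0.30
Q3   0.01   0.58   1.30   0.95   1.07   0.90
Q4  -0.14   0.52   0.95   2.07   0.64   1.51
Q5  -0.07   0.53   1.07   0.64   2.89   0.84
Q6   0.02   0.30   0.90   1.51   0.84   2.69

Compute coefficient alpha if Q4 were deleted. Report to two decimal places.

Remaining items: Q1, Q2, Q3, Q5, Q6 (k = 5).
ΣVar(i) = 1.10 + 0.94 + 1.30 + 2.89 + 2.69 = 8.92
total variance = 8.92 + 2 × 4.16 = 17.24
α (item deleted) = (5/4)·(1 − 8.92/17.24) = 0.60

α = 0.60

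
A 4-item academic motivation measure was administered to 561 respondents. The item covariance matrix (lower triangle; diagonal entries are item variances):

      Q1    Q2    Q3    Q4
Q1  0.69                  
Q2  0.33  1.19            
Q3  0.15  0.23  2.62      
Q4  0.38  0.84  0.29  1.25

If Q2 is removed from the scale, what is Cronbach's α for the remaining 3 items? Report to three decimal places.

Remaining items: Q1, Q3, Q4 (k = 3).
Σσᵢ² = 0.69 + 2.62 + 1.25 = 4.56
total variance = 4.56 + 2 × 0.82 = 6.20
α (item deleted) = (3/2)·(1 − 4.56/6.20) = 0.397

Cronbach's α = 0.397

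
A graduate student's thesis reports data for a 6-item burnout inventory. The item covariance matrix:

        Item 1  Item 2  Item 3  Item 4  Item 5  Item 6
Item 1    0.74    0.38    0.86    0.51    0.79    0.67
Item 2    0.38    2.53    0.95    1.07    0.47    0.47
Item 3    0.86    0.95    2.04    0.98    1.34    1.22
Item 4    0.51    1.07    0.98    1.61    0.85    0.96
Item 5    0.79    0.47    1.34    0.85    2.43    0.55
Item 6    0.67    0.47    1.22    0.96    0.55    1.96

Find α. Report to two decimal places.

sum of item variances = 0.74 + 2.53 + 2.04 + 1.61 + 2.43 + 1.96 = 11.31
Σ_{i<j} σ_ij = 12.07
σ²_total = 11.31 + 2 × 12.07 = 35.45
α = (k/(k−1))·(1 − sum of item variances/σ²_total) = (6/5)·(1 − 11.31/35.45) = 0.82

α = 0.82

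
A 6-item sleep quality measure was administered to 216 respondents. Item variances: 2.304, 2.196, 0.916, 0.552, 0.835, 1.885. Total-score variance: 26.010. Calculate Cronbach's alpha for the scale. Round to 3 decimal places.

Σσ²ᵢ = 2.304 + 2.196 + 0.916 + 0.552 + 0.835 + 1.885 = 8.688
α = (k/(k−1))·(1 − Σσ²ᵢ/σ²_total) = (6/5)·(1 − 8.688/26.010) = 0.799

Cronbach's alpha = 0.799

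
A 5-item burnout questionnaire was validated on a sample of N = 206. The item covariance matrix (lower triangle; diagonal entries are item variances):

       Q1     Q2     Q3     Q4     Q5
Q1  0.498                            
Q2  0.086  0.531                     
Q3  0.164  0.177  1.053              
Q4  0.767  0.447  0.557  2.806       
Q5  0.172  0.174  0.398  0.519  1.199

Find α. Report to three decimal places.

Σσᵢ² = 0.498 + 0.531 + 1.053 + 2.806 + 1.199 = 6.087
Σ_{i<j} σ_ij = 3.461
Var(T) = 6.087 + 2 × 3.461 = 13.009
α = (k/(k−1))·(1 − Σσᵢ²/Var(T)) = (5/4)·(1 − 6.087/13.009) = 0.665

α = 0.665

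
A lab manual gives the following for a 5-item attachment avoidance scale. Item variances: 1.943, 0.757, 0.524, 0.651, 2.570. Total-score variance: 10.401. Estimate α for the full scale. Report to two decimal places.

sum of item variances = 1.943 + 0.757 + 0.524 + 0.651 + 2.570 = 6.445
α = (k/(k−1))·(1 − sum of item variances/σ²_T) = (5/4)·(1 − 6.445/10.401) = 0.48

α = 0.48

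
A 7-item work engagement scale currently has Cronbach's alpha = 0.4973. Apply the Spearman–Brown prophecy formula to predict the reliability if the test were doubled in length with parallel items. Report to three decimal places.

Length factor m = 2
α' = m·α / (1 + (m−1)·α)
   = 2 × 0.4973 / (1 + (2 − 1) × 0.4973)
   = 0.9946 / 1.4973 = 0.664

predicted reliability = 0.664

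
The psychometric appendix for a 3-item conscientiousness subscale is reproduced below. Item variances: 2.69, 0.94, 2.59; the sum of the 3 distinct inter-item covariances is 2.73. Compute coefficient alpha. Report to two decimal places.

sum of item variances = 2.69 + 0.94 + 2.59 = 6.22
Sum of distinct covariances = 2.73
total variance = sum of item variances + 2·Σcov = 6.22 + 2 × 2.73 = 11.68
α = (3/2)·(1 − 6.22/11.68) = 0.70

coefficient alpha = 0.70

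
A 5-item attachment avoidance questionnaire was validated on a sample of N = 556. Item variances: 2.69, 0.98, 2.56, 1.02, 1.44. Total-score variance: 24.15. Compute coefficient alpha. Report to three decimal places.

coefficient alpha = 0.800

Σσ²ᵢ = 2.69 + 0.98 + 2.56 + 1.02 + 1.44 = 8.69
α = (k/(k−1))·(1 − Σσ²ᵢ/σ²_total) = (5/4)·(1 − 8.69/24.15) = 0.800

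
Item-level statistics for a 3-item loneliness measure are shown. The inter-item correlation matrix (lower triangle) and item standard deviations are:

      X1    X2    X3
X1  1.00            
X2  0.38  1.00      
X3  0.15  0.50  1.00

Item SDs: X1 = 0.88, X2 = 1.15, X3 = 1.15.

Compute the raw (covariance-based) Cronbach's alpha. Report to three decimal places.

α = 0.618

Σσ²ᵢ = 0.88² + 1.15² + 1.15² = 3.4194
Covariances σ_ij = r_ij · s_i · s_j:
  σ(X1,X2) = 0.38 × 0.88 × 1.15 = 0.3846
  σ(X1,X3) = 0.15 × 0.88 × 1.15 = 0.1518
  σ(X2,X3) = 0.50 × 1.15 × 1.15 = 0.6612
σ²_T = Σσ²ᵢ + 2·Σσ_ij = 3.4194 + 2 × 1.1976 = 5.8146
α = (3/2)·(1 − 3.4194/5.8146) = 0.618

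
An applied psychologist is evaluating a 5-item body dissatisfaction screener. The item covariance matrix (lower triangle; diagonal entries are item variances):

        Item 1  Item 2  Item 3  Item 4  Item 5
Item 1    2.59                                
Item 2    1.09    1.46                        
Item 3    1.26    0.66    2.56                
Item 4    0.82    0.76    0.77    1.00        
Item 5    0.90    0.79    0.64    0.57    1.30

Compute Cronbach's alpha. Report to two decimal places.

Cronbach's alpha = 0.81

sum of item variances = 2.59 + 1.46 + 2.56 + 1.00 + 1.30 = 8.91
Sum of off-diagonal covariances = 8.26
σ²_T = 8.91 + 2 × 8.26 = 25.43
α = (k/(k−1))·(1 − sum of item variances/σ²_T) = (5/4)·(1 − 8.91/25.43) = 0.81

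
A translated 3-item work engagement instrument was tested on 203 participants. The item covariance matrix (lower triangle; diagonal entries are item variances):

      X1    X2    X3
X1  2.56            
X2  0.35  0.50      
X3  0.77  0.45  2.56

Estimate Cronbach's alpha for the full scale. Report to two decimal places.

ΣVar(i) = 2.56 + 0.50 + 2.56 = 5.62
Sum of the distinct covariances = 1.57
total variance = 5.62 + 2 × 1.57 = 8.76
α = (k/(k−1))·(1 − ΣVar(i)/total variance) = (3/2)·(1 − 5.62/8.76) = 0.54

Cronbach's alpha = 0.54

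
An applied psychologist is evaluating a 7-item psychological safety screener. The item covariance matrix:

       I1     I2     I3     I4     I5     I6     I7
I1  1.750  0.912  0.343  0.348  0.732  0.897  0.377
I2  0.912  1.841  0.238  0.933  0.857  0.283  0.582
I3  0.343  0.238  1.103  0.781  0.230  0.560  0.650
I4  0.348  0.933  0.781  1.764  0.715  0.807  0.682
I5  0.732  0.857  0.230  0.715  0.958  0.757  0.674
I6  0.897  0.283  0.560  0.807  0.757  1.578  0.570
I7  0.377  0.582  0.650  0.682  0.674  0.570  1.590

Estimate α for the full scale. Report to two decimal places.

α = 0.83

ΣVar(i) = 1.750 + 1.841 + 1.103 + 1.764 + 0.958 + 1.578 + 1.590 = 10.584
Σ_{i<j} σ_ij = 12.928
σ²_T = 10.584 + 2 × 12.928 = 36.440
α = (k/(k−1))·(1 − ΣVar(i)/σ²_T) = (7/6)·(1 − 10.584/36.440) = 0.83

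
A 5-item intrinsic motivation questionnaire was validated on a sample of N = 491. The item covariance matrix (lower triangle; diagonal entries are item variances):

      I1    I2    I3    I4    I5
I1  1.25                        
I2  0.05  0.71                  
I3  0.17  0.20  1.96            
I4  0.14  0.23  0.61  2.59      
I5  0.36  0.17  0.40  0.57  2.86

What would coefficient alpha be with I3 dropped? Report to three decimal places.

α = 0.388

Remaining items: I1, I2, I4, I5 (k = 4).
Σσᵢ² = 1.25 + 0.71 + 2.59 + 2.86 = 7.41
total variance = 7.41 + 2 × 1.52 = 10.45
α (item deleted) = (4/3)·(1 − 7.41/10.45) = 0.388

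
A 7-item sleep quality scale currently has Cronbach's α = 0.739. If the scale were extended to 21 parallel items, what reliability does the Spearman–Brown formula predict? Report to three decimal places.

predicted reliability = 0.895

Length factor m = 21/7 = 3.0000
α' = m·α / (1 + (m−1)·α)
   = 21/7 × 0.739 / (1 + (21/7 − 1) × 0.739)
   = 2.2170 / 2.4780 = 0.895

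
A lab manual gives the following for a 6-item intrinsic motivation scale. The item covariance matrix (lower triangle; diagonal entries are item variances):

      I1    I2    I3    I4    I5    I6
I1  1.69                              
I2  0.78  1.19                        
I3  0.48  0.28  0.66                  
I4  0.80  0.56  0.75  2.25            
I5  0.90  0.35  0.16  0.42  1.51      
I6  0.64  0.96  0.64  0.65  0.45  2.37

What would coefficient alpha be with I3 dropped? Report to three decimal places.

coefficient alpha = 0.739

Remaining items: I1, I2, I4, I5, I6 (k = 5).
ΣVar(i) = 1.69 + 1.19 + 2.25 + 1.51 + 2.37 = 9.01
σ²_T = 9.01 + 2 × 6.51 = 22.03
α (item deleted) = (5/4)·(1 − 9.01/22.03) = 0.739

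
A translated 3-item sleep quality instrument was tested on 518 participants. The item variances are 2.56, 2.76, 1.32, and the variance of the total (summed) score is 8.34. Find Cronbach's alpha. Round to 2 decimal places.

Cronbach's alpha = 0.31

sum of item variances = 2.56 + 2.76 + 1.32 = 6.64
α = (k/(k−1))·(1 − sum of item variances/total variance) = (3/2)·(1 − 6.64/8.34) = 0.31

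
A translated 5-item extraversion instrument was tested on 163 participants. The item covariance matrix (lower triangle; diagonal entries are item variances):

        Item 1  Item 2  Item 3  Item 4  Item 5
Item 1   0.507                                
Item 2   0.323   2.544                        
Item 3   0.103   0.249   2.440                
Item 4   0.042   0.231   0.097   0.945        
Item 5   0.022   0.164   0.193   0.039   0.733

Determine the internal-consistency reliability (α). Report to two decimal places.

sum of item variances = 0.507 + 2.544 + 2.440 + 0.945 + 0.733 = 7.169
Σ_{i<j} σ_ij = 1.463
Var(T) = 7.169 + 2 × 1.463 = 10.095
α = (k/(k−1))·(1 − sum of item variances/Var(T)) = (5/4)·(1 − 7.169/10.095) = 0.36

α = 0.36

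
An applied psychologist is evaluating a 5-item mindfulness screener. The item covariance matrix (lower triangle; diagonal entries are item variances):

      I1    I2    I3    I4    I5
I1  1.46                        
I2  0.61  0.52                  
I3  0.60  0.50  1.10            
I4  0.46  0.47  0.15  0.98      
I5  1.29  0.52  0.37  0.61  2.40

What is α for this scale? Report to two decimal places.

Σσ²ᵢ = 1.46 + 0.52 + 1.10 + 0.98 + 2.40 = 6.46
Sum of the distinct covariances = 5.58
Var(T) = 6.46 + 2 × 5.58 = 17.62
α = (k/(k−1))·(1 − Σσ²ᵢ/Var(T)) = (5/4)·(1 − 6.46/17.62) = 0.79

α = 0.79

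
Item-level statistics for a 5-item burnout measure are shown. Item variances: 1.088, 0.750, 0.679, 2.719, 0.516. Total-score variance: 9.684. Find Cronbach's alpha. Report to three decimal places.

Σσ²ᵢ = 1.088 + 0.750 + 0.679 + 2.719 + 0.516 = 5.752
α = (k/(k−1))·(1 − Σσ²ᵢ/total variance) = (5/4)·(1 − 5.752/9.684) = 0.508

Cronbach's alpha = 0.508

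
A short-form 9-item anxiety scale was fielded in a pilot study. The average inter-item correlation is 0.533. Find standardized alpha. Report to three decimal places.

Standardized α = k·r̄ / (1 + (k−1)·r̄) = 9 × 0.533 / (1 + 8 × 0.533)
  = 4.7970 / 5.2640 = 0.911

α = 0.911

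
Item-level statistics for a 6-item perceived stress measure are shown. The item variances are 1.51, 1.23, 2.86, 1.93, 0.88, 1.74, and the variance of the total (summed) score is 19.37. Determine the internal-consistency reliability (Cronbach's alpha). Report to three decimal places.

ΣVar(i) = 1.51 + 1.23 + 2.86 + 1.93 + 0.88 + 1.74 = 10.15
α = (k/(k−1))·(1 − ΣVar(i)/σ²_total) = (6/5)·(1 − 10.15/19.37) = 0.571

Cronbach's alpha = 0.571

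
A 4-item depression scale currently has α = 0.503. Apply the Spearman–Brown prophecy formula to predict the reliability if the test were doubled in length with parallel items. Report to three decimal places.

predicted reliability = 0.669

Length factor m = 2
α' = m·α / (1 + (m−1)·α)
   = 2 × 0.503 / (1 + (2 − 1) × 0.503)
   = 1.0060 / 1.5030 = 0.669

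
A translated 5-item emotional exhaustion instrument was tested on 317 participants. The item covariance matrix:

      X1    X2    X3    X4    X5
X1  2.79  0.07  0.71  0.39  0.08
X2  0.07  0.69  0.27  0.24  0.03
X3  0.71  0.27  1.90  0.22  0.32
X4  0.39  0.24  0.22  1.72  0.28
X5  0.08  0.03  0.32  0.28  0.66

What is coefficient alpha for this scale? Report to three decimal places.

coefficient alpha = 0.503

ΣVar(i) = 2.79 + 0.69 + 1.90 + 1.72 + 0.66 = 7.76
Σ_{i<j} σ_ij = 2.61
σ²_T = 7.76 + 2 × 2.61 = 12.98
α = (k/(k−1))·(1 − ΣVar(i)/σ²_T) = (5/4)·(1 − 7.76/12.98) = 0.503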